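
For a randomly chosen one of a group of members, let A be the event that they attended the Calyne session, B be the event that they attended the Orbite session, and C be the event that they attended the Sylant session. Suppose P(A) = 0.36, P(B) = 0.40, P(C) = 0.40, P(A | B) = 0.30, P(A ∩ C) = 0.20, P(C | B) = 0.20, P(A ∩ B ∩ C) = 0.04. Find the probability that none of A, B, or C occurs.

0.20

P(A ∩ B) = P(B)·P(A|B) = 0.40 × 0.30 = 0.12
P(B ∩ C) = P(B)·P(C|B) = 0.40 × 0.20 = 0.08
P(A ∪ B ∪ C) = 0.36 + 0.40 + 0.40 − 0.12 − 0.20 − 0.08 + 0.04 = 0.80
P(none) = 1 − 0.80 = 0.20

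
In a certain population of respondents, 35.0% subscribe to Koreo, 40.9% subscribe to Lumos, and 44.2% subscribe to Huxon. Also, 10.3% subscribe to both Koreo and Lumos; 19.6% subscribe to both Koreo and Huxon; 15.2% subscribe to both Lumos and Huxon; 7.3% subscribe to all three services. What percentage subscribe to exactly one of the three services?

51.8%

Using the inclusion–exclusion count for exactly one event:
P(exactly one) = 35.0 + 40.9 + 44.2 − 2·10.3 − 2·19.6 − 2·15.2 + 3·7.3 = 51.8%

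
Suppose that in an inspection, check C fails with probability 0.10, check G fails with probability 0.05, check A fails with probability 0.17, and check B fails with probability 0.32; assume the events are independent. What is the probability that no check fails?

0.482562

Independence gives P(none) = ∏(1 − pᵢ).
P(none) = (1 − 0.10) × (1 − 0.05) × (1 − 0.17) × (1 − 0.32) = 0.90 × 0.95 × 0.83 × 0.68 = 0.482562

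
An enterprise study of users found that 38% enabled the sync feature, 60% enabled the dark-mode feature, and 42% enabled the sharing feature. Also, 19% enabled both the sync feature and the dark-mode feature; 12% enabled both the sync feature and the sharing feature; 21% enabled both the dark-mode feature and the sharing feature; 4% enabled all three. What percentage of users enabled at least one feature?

P(≥1) = 38 + 60 + 42 − 19 − 12 − 21 + 4 = 92%

92%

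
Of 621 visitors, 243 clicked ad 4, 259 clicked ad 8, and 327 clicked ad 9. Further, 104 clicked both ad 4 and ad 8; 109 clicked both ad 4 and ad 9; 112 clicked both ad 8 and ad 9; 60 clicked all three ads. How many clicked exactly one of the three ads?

Using the inclusion–exclusion count for exactly one event:
|exactly one| = 243 + 259 + 327 − 2·104 − 2·109 − 2·112 + 3·60 = 359

359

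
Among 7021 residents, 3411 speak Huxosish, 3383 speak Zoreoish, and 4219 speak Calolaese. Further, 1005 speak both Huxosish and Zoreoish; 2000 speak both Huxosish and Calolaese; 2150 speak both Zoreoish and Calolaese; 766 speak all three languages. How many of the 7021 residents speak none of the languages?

397

|at least one| = 3411 + 3383 + 4219 − 1005 − 2000 − 2150 + 766 = 6624
None: 7021 − 6624 = 397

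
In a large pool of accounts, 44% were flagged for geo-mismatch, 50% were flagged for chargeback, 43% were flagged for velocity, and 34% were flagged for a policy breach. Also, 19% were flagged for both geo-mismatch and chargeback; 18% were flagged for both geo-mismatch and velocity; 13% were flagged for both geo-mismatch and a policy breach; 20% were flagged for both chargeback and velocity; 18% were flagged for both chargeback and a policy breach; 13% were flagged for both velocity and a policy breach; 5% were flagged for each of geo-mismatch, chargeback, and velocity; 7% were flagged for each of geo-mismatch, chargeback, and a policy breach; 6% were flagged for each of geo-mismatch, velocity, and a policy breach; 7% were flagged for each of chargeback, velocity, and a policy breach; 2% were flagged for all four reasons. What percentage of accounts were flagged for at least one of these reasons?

93%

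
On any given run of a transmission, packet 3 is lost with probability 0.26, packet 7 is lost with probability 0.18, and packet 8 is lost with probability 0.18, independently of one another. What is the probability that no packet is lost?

P(none) = (1 − 0.26) × (1 − 0.18) × (1 − 0.18) = 0.74 × 0.82 × 0.82 = 0.497576

0.497576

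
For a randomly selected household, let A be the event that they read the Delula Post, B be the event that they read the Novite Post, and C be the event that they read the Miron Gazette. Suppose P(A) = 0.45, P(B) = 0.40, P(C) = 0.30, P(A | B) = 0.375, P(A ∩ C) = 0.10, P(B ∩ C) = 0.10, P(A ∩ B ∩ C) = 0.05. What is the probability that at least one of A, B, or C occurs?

0.85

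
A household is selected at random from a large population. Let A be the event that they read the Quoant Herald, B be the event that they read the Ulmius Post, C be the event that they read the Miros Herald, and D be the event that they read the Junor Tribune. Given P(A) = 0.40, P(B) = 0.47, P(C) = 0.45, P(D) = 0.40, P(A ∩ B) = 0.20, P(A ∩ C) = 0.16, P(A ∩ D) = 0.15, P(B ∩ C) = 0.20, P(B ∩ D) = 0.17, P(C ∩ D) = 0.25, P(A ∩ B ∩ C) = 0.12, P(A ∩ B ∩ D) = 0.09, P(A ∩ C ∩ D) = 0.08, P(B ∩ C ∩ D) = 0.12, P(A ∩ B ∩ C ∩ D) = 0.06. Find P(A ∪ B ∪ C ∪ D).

P(A ∪ B ∪ C ∪ D) = 0.40 + 0.47 + 0.45 + 0.40 − 0.20 − 0.16 − 0.15 − 0.20 − 0.17 − 0.25 + 0.12 + 0.09 + 0.08 + 0.12 − 0.06 = 0.94

0.94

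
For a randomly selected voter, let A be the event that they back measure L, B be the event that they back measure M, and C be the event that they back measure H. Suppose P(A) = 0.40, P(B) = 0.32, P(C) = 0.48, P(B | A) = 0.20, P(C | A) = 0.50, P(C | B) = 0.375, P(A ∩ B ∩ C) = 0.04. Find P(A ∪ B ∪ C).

P(A ∩ B) = P(A)·P(B|A) = 0.40 × 0.20 = 0.08
P(A ∩ C) = P(A)·P(C|A) = 0.40 × 0.50 = 0.20
P(B ∩ C) = P(B)·P(C|B) = 0.32 × 0.375 = 0.12
P(A ∪ B ∪ C) = 0.40 + 0.32 + 0.48 − 0.08 − 0.20 − 0.12 + 0.04 = 0.84

0.84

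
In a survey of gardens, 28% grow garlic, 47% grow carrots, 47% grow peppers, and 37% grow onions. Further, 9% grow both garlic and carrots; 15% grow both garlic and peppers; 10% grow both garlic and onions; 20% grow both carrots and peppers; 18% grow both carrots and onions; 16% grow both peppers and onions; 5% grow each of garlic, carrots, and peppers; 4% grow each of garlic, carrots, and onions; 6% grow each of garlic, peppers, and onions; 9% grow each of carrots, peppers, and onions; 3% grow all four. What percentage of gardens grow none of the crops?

8%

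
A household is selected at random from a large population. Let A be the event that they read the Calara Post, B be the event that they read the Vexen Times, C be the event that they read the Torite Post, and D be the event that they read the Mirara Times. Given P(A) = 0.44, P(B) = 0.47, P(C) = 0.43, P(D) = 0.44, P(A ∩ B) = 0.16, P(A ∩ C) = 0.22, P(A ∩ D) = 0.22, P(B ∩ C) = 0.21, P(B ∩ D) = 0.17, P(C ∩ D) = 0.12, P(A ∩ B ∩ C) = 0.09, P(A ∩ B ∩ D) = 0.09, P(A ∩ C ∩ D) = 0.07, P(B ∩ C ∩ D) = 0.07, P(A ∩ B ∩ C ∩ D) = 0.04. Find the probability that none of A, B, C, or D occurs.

By inclusion-exclusion,
P(A ∪ B ∪ C ∪ D) = 0.44 + 0.47 + 0.43 + 0.44 − 0.16 − 0.22 − 0.22 − 0.21 − 0.17 − 0.12 + 0.09 + 0.09 + 0.07 + 0.07 − 0.04 = 0.96
P(none) = 1 − 0.96 = 0.04

0.04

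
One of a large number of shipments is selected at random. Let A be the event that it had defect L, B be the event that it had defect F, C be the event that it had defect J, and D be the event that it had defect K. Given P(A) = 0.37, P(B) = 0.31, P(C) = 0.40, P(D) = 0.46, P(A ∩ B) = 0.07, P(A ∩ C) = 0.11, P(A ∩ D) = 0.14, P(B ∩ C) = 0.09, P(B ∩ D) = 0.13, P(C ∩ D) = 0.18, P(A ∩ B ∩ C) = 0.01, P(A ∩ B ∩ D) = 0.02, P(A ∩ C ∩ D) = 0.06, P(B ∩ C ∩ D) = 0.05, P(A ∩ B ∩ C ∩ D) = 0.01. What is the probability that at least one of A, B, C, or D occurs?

P(A ∪ B ∪ C ∪ D) = 0.37 + 0.31 + 0.40 + 0.46 − 0.07 − 0.11 − 0.14 − 0.09 − 0.13 − 0.18 + 0.01 + 0.02 + 0.06 + 0.05 − 0.01 = 0.95

0.95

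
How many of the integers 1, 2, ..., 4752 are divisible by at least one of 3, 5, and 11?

2448

By inclusion-exclusion,
⌊4752/3⌋ + ⌊4752/5⌋ + ⌊4752/11⌋ − ⌊4752/15⌋ − ⌊4752/33⌋ − ⌊4752/55⌋ + ⌊4752/165⌋ = 1584 + 950 + 432 − 316 − 144 − 86 + 28 = 2448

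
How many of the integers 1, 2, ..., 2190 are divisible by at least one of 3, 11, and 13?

965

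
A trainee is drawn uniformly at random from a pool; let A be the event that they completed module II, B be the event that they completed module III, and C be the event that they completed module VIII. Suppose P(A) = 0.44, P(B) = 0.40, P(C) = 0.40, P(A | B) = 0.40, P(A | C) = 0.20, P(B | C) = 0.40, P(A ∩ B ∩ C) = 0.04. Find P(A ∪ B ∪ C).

0.88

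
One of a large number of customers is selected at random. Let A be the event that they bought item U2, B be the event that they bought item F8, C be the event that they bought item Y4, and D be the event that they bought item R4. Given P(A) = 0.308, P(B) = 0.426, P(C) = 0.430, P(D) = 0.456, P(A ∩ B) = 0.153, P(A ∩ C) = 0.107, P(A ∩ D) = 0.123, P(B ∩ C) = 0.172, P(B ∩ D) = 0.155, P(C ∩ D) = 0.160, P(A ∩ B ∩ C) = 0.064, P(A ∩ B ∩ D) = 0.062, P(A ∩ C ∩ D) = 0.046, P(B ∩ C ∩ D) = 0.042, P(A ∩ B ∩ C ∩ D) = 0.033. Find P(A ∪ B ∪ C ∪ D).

Apply inclusion-exclusion:
P(A ∪ B ∪ C ∪ D) = 0.308 + 0.426 + 0.430 + 0.456 − 0.153 − 0.107 − 0.123 − 0.172 − 0.155 − 0.160 + 0.064 + 0.062 + 0.046 + 0.042 − 0.033 = 0.931

0.931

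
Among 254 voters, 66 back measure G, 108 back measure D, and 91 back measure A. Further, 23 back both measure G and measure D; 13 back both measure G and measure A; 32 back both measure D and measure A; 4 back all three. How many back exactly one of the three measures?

141

Using the inclusion–exclusion count for exactly one event:
N(exactly one) = 66 + 108 + 91 − 2·23 − 2·13 − 2·32 + 3·4 = 141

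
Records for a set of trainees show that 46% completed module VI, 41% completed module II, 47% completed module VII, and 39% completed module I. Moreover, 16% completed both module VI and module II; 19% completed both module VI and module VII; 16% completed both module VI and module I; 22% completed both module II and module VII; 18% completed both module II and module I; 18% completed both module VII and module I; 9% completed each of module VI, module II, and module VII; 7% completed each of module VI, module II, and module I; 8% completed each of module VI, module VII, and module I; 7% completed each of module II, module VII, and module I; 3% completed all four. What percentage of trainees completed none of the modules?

P(union) = 46 + 41 + 47 + 39 − 16 − 19 − 16 − 22 − 18 − 18 + 9 + 7 + 8 + 7 − 3 = 92%
P(none) = 100% − 92% = 8%

8%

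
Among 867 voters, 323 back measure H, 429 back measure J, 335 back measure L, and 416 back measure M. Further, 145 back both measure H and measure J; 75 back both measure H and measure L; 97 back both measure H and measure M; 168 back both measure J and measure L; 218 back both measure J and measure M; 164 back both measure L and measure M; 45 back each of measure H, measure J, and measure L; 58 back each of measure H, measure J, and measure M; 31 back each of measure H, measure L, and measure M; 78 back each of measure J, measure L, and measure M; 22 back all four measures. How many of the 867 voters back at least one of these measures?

826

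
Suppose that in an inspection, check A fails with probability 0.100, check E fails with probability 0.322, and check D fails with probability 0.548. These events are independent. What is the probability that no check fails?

P(none) = (1 − 0.100) × (1 − 0.322) × (1 − 0.548) = 0.900 × 0.678 × 0.452 = 0.2758104

0.2758104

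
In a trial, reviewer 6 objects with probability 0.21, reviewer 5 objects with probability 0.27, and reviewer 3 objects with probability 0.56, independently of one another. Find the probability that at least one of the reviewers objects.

Independence gives P(none) = ∏(1 − pᵢ).
P(none) = (1 − 0.21) × (1 − 0.27) × (1 − 0.56) = 0.79 × 0.73 × 0.44 = 0.253748
P(at least one) = 1 − 0.253748 = 0.746252

0.746252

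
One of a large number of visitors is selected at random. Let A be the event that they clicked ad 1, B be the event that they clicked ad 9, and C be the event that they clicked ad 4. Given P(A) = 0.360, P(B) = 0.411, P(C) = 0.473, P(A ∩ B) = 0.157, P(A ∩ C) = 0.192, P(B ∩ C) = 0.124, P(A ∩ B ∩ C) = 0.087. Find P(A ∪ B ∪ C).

0.858

P(A ∪ B ∪ C) = 0.360 + 0.411 + 0.473 − 0.157 − 0.192 − 0.124 + 0.087 = 0.858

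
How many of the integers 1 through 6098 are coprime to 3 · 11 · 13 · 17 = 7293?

3210

By inclusion-exclusion,
⌊6098/3⌋ + ⌊6098/11⌋ + ⌊6098/13⌋ + ⌊6098/17⌋ − ⌊6098/33⌋ − ⌊6098/39⌋ − ⌊6098/51⌋ − ⌊6098/143⌋ − ⌊6098/187⌋ − ⌊6098/221⌋ + ⌊6098/429⌋ + ⌊6098/561⌋ + ⌊6098/663⌋ + ⌊6098/2431⌋ − ⌊6098/7293⌋ = 2032 + 554 + 469 + 358 − 184 − 156 − 119 − 42 − 32 − 27 + 14 + 10 + 9 + 2 − 0 = 2888
6098 − 2888 = 3210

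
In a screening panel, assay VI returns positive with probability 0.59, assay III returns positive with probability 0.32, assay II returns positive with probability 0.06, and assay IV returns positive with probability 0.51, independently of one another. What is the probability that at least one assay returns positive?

0.87158472

Since the events are independent, P(none) is the product of the individual non-occurrence probabilities.
P(none) = (1 − 0.59) × (1 − 0.32) × (1 − 0.06) × (1 − 0.51) = 0.41 × 0.68 × 0.94 × 0.49 = 0.12841528
P(at least one) = 1 − 0.12841528 = 0.87158472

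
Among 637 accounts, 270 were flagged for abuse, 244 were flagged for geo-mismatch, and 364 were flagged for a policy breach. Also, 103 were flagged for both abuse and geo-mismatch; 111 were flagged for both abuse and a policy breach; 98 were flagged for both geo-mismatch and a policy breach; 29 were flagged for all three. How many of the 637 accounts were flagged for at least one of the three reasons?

N(≥1) = 270 + 244 + 364 − 103 − 111 − 98 + 29 = 595

595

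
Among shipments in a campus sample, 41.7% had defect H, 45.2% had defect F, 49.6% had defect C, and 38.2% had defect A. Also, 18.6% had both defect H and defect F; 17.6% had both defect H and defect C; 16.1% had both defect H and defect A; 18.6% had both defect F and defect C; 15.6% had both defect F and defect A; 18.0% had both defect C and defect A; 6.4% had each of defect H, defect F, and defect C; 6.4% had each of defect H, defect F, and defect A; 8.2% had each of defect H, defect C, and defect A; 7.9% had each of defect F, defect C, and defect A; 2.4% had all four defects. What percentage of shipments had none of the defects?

3.3%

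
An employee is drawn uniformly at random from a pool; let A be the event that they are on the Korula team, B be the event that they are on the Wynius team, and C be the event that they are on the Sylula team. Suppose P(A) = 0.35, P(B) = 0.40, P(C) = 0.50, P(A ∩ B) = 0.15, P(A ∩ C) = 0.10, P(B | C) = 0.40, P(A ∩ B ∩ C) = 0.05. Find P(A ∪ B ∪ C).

0.85

P(B ∩ C) = P(C)·P(B|C) = 0.50 × 0.40 = 0.20
By inclusion-exclusion,
P(A ∪ B ∪ C) = 0.35 + 0.40 + 0.50 − 0.15 − 0.10 − 0.20 + 0.05 = 0.85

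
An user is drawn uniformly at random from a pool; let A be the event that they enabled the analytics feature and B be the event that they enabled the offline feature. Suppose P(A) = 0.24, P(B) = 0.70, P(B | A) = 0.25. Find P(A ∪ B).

0.88

P(A ∩ B) = P(A)·P(B|A) = 0.24 × 0.25 = 0.06
Apply inclusion-exclusion:
P(A ∪ B) = 0.24 + 0.70 − 0.06 = 0.88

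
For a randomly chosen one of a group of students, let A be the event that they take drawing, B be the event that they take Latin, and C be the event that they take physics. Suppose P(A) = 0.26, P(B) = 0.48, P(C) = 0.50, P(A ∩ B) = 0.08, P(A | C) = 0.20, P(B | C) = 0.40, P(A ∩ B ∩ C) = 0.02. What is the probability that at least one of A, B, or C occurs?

0.88

P(A ∩ C) = P(C)·P(A|C) = 0.50 × 0.20 = 0.10
P(B ∩ C) = P(C)·P(B|C) = 0.50 × 0.40 = 0.20
P(A ∪ B ∪ C) = 0.26 + 0.48 + 0.50 − 0.08 − 0.10 − 0.20 + 0.02 = 0.88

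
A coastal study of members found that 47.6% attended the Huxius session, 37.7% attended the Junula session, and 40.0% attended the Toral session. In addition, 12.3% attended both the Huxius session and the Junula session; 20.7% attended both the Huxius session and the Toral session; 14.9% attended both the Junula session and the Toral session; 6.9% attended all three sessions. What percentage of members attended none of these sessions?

15.7%

P(union) = 47.6 + 37.7 + 40.0 − 12.3 − 20.7 − 14.9 + 6.9 = 84.3%
P(none) = 100% − 84.3% = 15.7%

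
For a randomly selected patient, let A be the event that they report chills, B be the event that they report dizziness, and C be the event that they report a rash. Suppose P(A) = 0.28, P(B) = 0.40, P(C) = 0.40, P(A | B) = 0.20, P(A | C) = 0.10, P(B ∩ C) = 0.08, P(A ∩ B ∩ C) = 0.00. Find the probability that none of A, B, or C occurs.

P(A ∩ B) = P(B)·P(A|B) = 0.40 × 0.20 = 0.08
P(A ∩ C) = P(C)·P(A|C) = 0.40 × 0.10 = 0.04
Using inclusion–exclusion:
P(A ∪ B ∪ C) = 0.28 + 0.40 + 0.40 − 0.08 − 0.04 − 0.08 + 0.00 = 0.88
P(none) = 1 − 0.88 = 0.12

0.12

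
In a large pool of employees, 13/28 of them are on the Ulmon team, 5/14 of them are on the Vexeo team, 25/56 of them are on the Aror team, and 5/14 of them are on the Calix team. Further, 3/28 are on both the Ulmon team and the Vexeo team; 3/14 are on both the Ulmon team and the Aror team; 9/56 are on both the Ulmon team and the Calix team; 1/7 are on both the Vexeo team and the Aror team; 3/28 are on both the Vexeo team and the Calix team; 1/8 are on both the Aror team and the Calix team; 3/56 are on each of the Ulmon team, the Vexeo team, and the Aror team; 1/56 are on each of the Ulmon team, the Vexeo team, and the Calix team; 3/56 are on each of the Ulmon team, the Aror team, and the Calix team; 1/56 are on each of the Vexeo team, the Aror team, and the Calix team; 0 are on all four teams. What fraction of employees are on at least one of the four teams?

P(≥1) = 13/28 + 5/14 + 25/56 + 5/14 − 3/28 − 3/14 − 9/56 − 1/7 − 3/28 − 1/8 + 3/56 + 1/56 + 3/56 + 1/56 − 0 = 51/56

51/56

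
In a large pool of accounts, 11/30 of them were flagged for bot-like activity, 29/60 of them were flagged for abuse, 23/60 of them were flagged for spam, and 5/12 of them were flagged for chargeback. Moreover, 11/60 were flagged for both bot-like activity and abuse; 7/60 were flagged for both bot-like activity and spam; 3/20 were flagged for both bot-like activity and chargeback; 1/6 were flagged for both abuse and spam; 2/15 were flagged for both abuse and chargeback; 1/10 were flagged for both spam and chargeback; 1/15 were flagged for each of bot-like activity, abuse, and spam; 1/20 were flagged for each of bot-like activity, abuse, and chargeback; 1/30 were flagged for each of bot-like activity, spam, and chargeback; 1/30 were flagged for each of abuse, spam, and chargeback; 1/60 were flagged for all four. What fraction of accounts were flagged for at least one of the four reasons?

Using inclusion–exclusion:
P(union) = 11/30 + 29/60 + 23/60 + 5/12 − 11/60 − 7/60 − 3/20 − 1/6 − 2/15 − 1/10 + 1/15 + 1/20 + 1/30 + 1/30 − 1/60 = 29/30

29/30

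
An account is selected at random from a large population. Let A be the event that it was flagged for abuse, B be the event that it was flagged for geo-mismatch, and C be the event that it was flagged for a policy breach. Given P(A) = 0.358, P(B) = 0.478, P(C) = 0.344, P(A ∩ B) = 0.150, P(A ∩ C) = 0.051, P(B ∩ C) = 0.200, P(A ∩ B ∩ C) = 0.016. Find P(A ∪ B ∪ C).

P(A ∪ B ∪ C) = 0.358 + 0.478 + 0.344 − 0.150 − 0.051 − 0.200 + 0.016 = 0.795

0.795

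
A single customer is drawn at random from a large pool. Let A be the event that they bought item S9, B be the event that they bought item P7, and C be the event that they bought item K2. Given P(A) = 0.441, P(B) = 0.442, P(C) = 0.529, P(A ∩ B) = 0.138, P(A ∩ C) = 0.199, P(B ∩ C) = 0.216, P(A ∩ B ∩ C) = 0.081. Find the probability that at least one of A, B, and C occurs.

By inclusion-exclusion,
P(A ∪ B ∪ C) = 0.441 + 0.442 + 0.529 − 0.138 − 0.199 − 0.216 + 0.081 = 0.940

0.940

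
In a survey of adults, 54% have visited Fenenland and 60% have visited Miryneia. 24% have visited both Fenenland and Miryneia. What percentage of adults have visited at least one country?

Apply inclusion-exclusion:
P(≥1) = 54 + 60 − 24 = 90%

90%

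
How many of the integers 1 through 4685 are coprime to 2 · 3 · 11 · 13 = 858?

1311

Using inclusion–exclusion:
⌊4685/2⌋ + ⌊4685/3⌋ + ⌊4685/11⌋ + ⌊4685/13⌋ − ⌊4685/6⌋ − ⌊4685/22⌋ − ⌊4685/26⌋ − ⌊4685/33⌋ − ⌊4685/39⌋ − ⌊4685/143⌋ + ⌊4685/66⌋ + ⌊4685/78⌋ + ⌊4685/286⌋ + ⌊4685/429⌋ − ⌊4685/858⌋ = 2342 + 1561 + 425 + 360 − 780 − 212 − 180 − 141 − 120 − 32 + 70 + 60 + 16 + 10 − 5 = 3374
4685 − 3374 = 1311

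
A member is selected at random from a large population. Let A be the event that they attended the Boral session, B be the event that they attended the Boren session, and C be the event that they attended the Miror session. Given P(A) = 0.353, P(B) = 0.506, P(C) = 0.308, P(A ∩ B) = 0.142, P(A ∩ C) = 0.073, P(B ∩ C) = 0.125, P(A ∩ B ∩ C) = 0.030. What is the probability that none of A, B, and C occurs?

0.143

P(A ∪ B ∪ C) = 0.353 + 0.506 + 0.308 − 0.142 − 0.073 − 0.125 + 0.030 = 0.857
P(none) = 1 − 0.857 = 0.143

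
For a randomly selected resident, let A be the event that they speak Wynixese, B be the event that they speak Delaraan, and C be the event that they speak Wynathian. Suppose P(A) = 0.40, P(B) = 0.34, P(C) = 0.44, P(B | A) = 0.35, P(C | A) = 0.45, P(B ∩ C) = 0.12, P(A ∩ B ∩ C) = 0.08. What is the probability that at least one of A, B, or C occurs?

P(A ∩ B) = P(A)·P(B|A) = 0.40 × 0.35 = 0.14
P(A ∩ C) = P(A)·P(C|A) = 0.40 × 0.45 = 0.18
By inclusion–exclusion:
P(A ∪ B ∪ C) = 0.40 + 0.34 + 0.44 − 0.14 − 0.18 − 0.12 + 0.08 = 0.82

0.82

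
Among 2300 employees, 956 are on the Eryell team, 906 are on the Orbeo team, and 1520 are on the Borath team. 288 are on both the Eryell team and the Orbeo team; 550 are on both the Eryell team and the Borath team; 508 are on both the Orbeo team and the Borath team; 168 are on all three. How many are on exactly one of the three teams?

By inclusion–exclusion (exactly-one form):
|exactly one| = 956 + 906 + 1520 − 2·288 − 2·550 − 2·508 + 3·168 = 1194

1194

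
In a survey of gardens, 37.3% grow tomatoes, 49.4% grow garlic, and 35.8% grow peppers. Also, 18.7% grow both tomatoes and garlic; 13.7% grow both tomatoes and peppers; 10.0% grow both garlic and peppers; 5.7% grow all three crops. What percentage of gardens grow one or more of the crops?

85.8%

By inclusion–exclusion:
P(union) = 37.3 + 49.4 + 35.8 − 18.7 − 13.7 − 10.0 + 5.7 = 85.8%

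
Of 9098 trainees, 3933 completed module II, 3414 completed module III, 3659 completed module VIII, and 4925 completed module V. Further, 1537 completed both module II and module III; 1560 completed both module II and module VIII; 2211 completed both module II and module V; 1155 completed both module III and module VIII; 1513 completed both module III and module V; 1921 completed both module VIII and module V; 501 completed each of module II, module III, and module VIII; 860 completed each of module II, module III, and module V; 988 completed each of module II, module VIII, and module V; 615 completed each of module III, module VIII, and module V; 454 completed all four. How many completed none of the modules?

Apply inclusion-exclusion:
|at least one| = 3933 + 3414 + 3659 + 4925 − 1537 − 1560 − 2211 − 1155 − 1513 − 1921 + 501 + 860 + 988 + 615 − 454 = 8544
None: 9098 − 8544 = 554

554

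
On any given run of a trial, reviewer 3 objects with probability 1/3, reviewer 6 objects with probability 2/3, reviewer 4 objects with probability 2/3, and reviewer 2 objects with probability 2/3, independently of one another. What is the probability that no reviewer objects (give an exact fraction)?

P(none) = (1 − 1/3) × (1 − 2/3) × (1 − 2/3) × (1 − 2/3) = 2/3 × 1/3 × 1/3 × 1/3 = 2/81

2/81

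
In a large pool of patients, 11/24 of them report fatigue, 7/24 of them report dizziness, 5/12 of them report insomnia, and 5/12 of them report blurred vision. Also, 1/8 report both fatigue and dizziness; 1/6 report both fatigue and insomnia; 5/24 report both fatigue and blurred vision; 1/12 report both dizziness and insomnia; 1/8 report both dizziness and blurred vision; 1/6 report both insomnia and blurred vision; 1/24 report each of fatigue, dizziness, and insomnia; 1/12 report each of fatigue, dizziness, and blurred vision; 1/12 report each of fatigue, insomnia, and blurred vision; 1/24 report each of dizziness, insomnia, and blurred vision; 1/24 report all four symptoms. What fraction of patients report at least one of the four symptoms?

11/12

P(at least one) = 11/24 + 7/24 + 5/12 + 5/12 − 1/8 − 1/6 − 5/24 − 1/12 − 1/8 − 1/6 + 1/24 + 1/12 + 1/12 + 1/24 − 1/24 = 11/12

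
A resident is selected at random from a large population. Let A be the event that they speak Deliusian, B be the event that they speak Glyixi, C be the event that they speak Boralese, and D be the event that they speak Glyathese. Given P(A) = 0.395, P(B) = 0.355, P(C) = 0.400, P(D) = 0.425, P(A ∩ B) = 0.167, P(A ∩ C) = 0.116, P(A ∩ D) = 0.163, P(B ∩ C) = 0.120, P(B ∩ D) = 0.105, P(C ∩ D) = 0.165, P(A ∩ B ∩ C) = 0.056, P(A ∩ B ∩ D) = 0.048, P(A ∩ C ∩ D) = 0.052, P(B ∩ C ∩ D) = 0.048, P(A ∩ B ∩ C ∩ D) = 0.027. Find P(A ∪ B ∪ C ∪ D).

0.916

Using inclusion–exclusion:
P(A ∪ B ∪ C ∪ D) = 0.395 + 0.355 + 0.400 + 0.425 − 0.167 − 0.116 − 0.163 − 0.120 − 0.105 − 0.165 + 0.056 + 0.048 + 0.052 + 0.048 − 0.027 = 0.916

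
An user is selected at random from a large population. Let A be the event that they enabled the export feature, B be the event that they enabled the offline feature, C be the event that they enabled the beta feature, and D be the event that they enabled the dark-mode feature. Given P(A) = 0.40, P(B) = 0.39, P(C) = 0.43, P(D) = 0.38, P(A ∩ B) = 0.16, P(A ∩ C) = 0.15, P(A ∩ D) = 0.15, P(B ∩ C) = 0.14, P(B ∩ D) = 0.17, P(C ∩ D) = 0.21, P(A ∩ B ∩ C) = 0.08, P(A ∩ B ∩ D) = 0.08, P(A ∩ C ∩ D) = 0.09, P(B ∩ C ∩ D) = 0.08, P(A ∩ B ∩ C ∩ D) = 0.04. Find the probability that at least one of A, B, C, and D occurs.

Using inclusion–exclusion:
P(A ∪ B ∪ C ∪ D) = 0.40 + 0.39 + 0.43 + 0.38 − 0.16 − 0.15 − 0.15 − 0.14 − 0.17 − 0.21 + 0.08 + 0.08 + 0.09 + 0.08 − 0.04 = 0.91

0.91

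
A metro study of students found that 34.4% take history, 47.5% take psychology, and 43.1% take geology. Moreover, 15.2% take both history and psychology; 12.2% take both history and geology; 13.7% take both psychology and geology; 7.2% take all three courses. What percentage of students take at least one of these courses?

Inclusion–exclusion gives
P(at least one) = 34.4 + 47.5 + 43.1 − 15.2 − 12.2 − 13.7 + 7.2 = 91.1%

91.1%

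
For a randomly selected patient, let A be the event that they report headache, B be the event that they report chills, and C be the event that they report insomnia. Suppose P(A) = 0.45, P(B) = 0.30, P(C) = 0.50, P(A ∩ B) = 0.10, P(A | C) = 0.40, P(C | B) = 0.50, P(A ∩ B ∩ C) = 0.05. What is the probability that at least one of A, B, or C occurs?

0.85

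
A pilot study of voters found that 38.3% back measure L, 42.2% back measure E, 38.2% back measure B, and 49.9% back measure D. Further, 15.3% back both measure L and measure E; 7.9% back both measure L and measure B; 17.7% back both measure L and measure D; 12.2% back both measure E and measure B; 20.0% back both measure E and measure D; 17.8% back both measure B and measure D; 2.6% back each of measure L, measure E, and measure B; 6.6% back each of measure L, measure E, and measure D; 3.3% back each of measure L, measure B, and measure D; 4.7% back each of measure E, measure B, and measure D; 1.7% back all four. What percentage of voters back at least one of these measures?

93.2%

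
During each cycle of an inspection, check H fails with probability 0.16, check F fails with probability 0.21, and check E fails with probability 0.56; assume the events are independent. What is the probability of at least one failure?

P(none) = (1 − 0.16) × (1 − 0.21) × (1 − 0.56) = 0.84 × 0.79 × 0.44 = 0.291984
P(at least one) = 1 − 0.291984 = 0.708016

0.708016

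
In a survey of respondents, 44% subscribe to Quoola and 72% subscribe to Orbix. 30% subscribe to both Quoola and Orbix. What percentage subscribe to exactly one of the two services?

56%

P(exactly one) = 44 + 72 − 2·30 = 56%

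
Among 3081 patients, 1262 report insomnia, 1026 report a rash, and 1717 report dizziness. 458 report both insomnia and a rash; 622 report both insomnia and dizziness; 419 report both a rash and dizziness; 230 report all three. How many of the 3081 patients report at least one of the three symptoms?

2736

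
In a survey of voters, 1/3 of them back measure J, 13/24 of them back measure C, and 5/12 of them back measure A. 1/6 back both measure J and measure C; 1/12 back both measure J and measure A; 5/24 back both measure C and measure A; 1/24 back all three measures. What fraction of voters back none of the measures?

1/8

P(≥1) = 1/3 + 13/24 + 5/12 − 1/6 − 1/12 − 5/24 + 1/24 = 7/8
P(none) = 1 − 7/8 = 1/8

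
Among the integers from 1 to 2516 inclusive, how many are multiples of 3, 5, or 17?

1253

Inclusion–exclusion gives
⌊2516/3⌋ + ⌊2516/5⌋ + ⌊2516/17⌋ − ⌊2516/15⌋ − ⌊2516/51⌋ − ⌊2516/85⌋ + ⌊2516/255⌋ = 838 + 503 + 148 − 167 − 49 − 29 + 9 = 1253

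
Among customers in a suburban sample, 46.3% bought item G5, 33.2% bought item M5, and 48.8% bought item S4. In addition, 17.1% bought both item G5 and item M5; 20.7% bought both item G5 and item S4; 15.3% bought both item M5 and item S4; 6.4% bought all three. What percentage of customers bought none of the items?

18.4%

P(at least one) = 46.3 + 33.2 + 48.8 − 17.1 − 20.7 − 15.3 + 6.4 = 81.6%
P(none) = 100% − 81.6% = 18.4%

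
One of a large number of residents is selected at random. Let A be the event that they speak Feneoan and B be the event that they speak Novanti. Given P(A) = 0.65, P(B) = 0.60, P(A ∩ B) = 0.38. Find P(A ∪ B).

0.87

By inclusion-exclusion,
P(A ∪ B) = 0.65 + 0.60 − 0.38 = 0.87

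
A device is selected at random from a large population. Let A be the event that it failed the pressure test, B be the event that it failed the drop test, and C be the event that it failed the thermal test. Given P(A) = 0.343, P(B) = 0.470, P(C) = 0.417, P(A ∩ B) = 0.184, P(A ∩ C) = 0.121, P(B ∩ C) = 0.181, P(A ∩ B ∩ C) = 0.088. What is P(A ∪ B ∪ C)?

Using inclusion–exclusion:
P(A ∪ B ∪ C) = 0.343 + 0.470 + 0.417 − 0.184 − 0.121 − 0.181 + 0.088 = 0.832

0.832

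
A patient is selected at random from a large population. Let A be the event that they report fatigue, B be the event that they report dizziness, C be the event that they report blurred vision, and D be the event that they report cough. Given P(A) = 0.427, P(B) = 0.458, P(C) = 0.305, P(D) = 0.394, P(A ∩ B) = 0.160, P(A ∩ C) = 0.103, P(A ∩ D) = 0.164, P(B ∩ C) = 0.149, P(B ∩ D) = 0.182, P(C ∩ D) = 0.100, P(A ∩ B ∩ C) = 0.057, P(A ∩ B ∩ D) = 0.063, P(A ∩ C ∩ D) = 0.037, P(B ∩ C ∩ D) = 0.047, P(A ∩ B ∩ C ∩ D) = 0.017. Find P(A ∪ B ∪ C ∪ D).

0.913

P(A ∪ B ∪ C ∪ D) = 0.427 + 0.458 + 0.305 + 0.394 − 0.160 − 0.103 − 0.164 − 0.149 − 0.182 − 0.100 + 0.057 + 0.063 + 0.037 + 0.047 − 0.017 = 0.913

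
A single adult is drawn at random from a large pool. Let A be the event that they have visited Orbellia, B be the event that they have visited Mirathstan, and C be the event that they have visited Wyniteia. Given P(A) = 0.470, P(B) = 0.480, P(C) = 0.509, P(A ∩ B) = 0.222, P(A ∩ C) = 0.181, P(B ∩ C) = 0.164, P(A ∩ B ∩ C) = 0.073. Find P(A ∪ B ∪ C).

Using inclusion–exclusion:
P(A ∪ B ∪ C) = 0.470 + 0.480 + 0.509 − 0.222 − 0.181 − 0.164 + 0.073 = 0.965

0.965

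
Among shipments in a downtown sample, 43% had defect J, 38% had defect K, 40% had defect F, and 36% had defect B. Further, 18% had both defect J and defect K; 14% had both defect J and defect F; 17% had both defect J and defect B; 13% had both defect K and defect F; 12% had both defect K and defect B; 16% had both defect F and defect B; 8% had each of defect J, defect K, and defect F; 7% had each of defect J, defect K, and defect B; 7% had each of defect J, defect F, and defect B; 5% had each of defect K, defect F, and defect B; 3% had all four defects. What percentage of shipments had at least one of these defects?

P(at least one) = 43 + 38 + 40 + 36 − 18 − 14 − 17 − 13 − 12 − 16 + 8 + 7 + 7 + 5 − 3 = 91%

91%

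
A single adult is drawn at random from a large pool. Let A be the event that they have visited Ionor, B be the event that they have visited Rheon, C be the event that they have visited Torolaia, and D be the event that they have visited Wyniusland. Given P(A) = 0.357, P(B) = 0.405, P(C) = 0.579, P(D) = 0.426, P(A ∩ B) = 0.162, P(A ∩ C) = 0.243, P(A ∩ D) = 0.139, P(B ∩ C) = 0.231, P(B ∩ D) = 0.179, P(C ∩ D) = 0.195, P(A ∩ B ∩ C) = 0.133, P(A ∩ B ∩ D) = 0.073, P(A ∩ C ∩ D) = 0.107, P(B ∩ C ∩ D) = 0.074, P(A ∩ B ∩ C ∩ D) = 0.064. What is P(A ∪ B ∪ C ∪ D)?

P(A ∪ B ∪ C ∪ D) = 0.357 + 0.405 + 0.579 + 0.426 − 0.162 − 0.243 − 0.139 − 0.231 − 0.179 − 0.195 + 0.133 + 0.073 + 0.107 + 0.074 − 0.064 = 0.941

0.941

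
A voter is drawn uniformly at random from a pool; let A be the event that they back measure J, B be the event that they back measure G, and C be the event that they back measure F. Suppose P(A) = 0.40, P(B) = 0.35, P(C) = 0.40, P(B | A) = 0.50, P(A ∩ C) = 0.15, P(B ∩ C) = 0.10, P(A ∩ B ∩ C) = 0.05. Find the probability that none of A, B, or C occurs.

0.25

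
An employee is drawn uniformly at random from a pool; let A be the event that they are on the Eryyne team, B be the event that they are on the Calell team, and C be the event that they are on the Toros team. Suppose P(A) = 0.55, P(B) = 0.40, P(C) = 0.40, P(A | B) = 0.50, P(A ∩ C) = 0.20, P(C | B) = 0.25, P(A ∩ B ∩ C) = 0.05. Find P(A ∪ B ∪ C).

P(A ∩ B) = P(B)·P(A|B) = 0.40 × 0.50 = 0.20
P(B ∩ C) = P(B)·P(C|B) = 0.40 × 0.25 = 0.10
By inclusion-exclusion,
P(A ∪ B ∪ C) = 0.55 + 0.40 + 0.40 − 0.20 − 0.20 − 0.10 + 0.05 = 0.90

0.90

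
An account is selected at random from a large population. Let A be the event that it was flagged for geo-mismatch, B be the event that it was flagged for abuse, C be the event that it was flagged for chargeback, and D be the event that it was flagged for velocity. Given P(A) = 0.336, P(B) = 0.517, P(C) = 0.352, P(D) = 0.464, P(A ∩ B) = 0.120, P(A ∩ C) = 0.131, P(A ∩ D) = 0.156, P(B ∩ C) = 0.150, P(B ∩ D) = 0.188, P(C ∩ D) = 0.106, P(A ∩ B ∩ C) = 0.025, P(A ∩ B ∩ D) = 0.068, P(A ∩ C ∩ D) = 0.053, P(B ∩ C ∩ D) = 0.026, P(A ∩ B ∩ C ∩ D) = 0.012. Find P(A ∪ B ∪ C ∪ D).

Inclusion–exclusion gives
P(A ∪ B ∪ C ∪ D) = 0.336 + 0.517 + 0.352 + 0.464 − 0.120 − 0.131 − 0.156 − 0.150 − 0.188 − 0.106 + 0.025 + 0.068 + 0.053 + 0.026 − 0.012 = 0.978

0.978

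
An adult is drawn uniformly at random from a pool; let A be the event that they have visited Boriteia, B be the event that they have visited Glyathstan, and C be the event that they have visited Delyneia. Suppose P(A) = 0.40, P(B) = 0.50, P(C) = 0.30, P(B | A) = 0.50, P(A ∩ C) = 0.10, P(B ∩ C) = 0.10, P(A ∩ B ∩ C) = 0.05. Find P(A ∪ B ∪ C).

0.85

P(A ∩ B) = P(A)·P(B|A) = 0.40 × 0.50 = 0.20
P(A ∪ B ∪ C) = 0.40 + 0.50 + 0.30 − 0.20 − 0.10 − 0.10 + 0.05 = 0.85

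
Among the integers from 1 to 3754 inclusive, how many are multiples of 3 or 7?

By inclusion-exclusion,
floor(3754/3) + floor(3754/7) − floor(3754/21) = 1251 + 536 − 178 = 1609

1609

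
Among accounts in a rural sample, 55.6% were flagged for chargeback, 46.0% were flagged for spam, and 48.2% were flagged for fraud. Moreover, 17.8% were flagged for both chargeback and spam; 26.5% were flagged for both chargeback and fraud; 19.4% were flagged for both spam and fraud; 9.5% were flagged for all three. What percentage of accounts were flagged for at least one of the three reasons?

95.6%

Inclusion–exclusion gives
P(union) = 55.6 + 46.0 + 48.2 − 17.8 − 26.5 − 19.4 + 9.5 = 95.6%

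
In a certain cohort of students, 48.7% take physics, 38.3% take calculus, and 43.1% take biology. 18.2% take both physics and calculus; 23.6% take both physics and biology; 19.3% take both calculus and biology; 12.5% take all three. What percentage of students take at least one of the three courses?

81.5%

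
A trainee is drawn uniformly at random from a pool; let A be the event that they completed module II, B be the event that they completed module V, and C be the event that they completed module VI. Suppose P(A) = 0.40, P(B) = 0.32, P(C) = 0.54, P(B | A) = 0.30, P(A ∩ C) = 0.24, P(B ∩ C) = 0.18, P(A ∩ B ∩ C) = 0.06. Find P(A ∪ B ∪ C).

0.78

P(A ∩ B) = P(A)·P(B|A) = 0.40 × 0.30 = 0.12
P(A ∪ B ∪ C) = 0.40 + 0.32 + 0.54 − 0.12 − 0.24 − 0.18 + 0.06 = 0.78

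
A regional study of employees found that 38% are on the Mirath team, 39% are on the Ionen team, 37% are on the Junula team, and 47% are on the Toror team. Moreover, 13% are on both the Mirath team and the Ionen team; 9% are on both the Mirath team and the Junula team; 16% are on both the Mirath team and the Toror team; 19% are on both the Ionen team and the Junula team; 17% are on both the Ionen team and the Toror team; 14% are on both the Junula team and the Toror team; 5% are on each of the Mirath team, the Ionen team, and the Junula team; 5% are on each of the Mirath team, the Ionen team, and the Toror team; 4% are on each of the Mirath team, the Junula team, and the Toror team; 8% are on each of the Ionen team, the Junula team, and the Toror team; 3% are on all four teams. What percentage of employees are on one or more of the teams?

92%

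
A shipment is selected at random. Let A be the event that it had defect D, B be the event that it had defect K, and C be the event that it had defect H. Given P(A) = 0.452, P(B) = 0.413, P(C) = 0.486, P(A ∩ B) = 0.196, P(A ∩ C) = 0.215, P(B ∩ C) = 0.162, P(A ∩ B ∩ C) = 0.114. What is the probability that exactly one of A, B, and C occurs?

Using the inclusion–exclusion count for exactly one event:
P(exactly one) = 0.452 + 0.413 + 0.486 − 2·0.196 − 2·0.215 − 2·0.162 + 3·0.114 = 0.547

0.547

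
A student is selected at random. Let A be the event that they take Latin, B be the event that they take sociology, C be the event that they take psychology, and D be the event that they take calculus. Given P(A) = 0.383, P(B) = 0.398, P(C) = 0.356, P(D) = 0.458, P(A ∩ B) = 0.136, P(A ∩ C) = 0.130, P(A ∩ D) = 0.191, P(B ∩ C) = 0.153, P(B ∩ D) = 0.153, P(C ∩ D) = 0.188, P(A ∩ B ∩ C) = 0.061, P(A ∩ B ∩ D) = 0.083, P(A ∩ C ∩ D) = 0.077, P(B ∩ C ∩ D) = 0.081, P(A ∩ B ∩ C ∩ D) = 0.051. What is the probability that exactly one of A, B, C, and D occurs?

Using the inclusion–exclusion count for exactly one event:
P(exactly one) = 0.383 + 0.398 + 0.356 + 0.458 − 2·0.136 − 2·0.130 − 2·0.191 − 2·0.153 − 2·0.153 − 2·0.188 + 3·0.061 + 3·0.083 + 3·0.077 + 3·0.081 − 4·0.051 = 0.395

0.395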